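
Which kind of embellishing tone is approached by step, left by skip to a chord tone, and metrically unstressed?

Escape tone.

Approach: by step. Departure: by leap. Metric position: weak.
Step in, leap out, from a weak position — an escape tone (échappée). (It is the mirror image of the appoggiatura, which leaps in and steps out on a strong beat.)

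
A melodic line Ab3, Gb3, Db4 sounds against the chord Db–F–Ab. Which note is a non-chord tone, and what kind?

The harmony at that moment is Db major triad (Db, F, Ab); Gb3 is not a chord tone.
It is approached by step down from Ab3 and left by leap up to Db4.
Step in, leap out — an escape tone.

Gb3 is an escape tone.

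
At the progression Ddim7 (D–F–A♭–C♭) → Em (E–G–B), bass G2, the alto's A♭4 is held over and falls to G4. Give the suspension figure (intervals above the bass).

9–8 suspension.

At the second chord the bass is G2. The suspended A♭4 lies a ninth above the bass; after resolving down by step to G4, the interval above the bass becomes an octave.
Suspension figures are named by those two intervals: 9–8.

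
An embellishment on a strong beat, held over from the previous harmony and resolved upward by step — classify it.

Approach: by preparation — the pitch is first a chord tone, then held (tied or repeated) while the harmony changes under it. Departure: up by step. Metric position: strong.
A prepared dissonance that resolves upward by step — a retardation. (The same figure resolving downward would be a suspension.)

Retardation.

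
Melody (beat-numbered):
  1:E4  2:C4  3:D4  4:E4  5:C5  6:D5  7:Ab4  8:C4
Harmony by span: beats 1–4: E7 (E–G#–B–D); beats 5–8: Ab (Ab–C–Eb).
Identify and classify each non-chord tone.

The harmony at that moment is E dominant seventh chord (E, G#, B, D); C4 is not a chord tone.
It is approached by leap down from E4 and left by step up to D4.
Leap in, step out — an appoggiatura.
The harmony at that moment is Ab major triad (Ab, C, Eb); D5 is not a chord tone.
It is approached by step up from C5 and left by leap down to Ab4.
Step in, leap out — an escape tone.

C4 (beat 2) — appoggiatura; D5 (beat 6) — escape tone.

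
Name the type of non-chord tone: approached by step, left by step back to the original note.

Neighbor tone.

Approach: by step. Departure: by step in the opposite direction, back to the starting pitch.
Stepwise on both sides but reversing to return to the same chord tone — a neighbor tone. (Had it continued onward in the same direction it would be a passing tone instead.)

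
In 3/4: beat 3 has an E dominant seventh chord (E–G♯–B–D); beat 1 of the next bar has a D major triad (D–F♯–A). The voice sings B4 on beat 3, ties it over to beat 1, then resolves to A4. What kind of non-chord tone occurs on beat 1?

Suspension.

The harmony at that moment is D major triad (D, F♯, A); B4 is not a chord tone.
It is held over (the same pitch as the preceding B4) and left by step down to A4.
Held over from the previous chord and resolving down by step — a suspension.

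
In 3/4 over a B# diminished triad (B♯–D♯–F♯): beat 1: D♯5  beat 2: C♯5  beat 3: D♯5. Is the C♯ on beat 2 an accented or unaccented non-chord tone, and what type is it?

Unaccented neighbor tone.

The harmony at that moment is B♯ diminished triad (B♯, D♯, F♯); C♯5 is not a chord tone.
It is approached by step down from D♯5 and left by step up to D♯5.
Step away and step back to the same note — a neighbor tone (lower neighbor).
It falls on a weak beat, so it is unaccented.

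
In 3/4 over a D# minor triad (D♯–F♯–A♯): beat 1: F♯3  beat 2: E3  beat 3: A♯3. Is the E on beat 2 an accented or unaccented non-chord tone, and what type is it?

Unaccented escape tone.

The harmony at that moment is D♯ minor triad (D♯, F♯, A♯); E3 is not a chord tone.
It is approached by step down from F♯3 and left by leap up to A♯3.
Step in, leap out — an escape tone.
It falls on a weak beat, so it is unaccented.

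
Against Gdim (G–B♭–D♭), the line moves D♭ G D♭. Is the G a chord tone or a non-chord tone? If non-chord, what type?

Chord tone (the root of G diminished triad).

G diminished triad contains G, B♭, D♭; G is the root, so it is a chord tone.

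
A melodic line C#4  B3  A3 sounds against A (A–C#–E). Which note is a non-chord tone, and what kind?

The harmony at that moment is A major triad (A, C#, E); B3 is not a chord tone.
It is approached by step down from C#4 and left by step down to A3.
Step in, step out in the same direction — a passing tone.

B3 is a passing tone.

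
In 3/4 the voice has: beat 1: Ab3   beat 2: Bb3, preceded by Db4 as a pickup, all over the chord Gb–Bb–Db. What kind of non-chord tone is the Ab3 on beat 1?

Appoggiatura.

The harmony at that moment is Gb major triad (Gb, Bb, Db); Ab3 is not a chord tone.
It is approached by leap down from Db4 and left by step up to Bb3.
Leap in, step out, metrically accented — an appoggiatura.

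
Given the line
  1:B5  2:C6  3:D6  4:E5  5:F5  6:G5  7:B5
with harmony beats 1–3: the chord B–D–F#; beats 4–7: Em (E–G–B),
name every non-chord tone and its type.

C6 (beat 2) — passing tone; F5 (beat 5) — passing tone.

The harmony at that moment is B minor triad (B, D, F#); C6 is not a chord tone.
It is approached by step up from B5 and left by step up to D6.
Step in, step out in the same direction — a passing tone.
The harmony at that moment is E minor triad (E, G, B); F5 is not a chord tone.
It is approached by step up from E5 and left by step up to G5.
Step in, step out in the same direction — a passing tone.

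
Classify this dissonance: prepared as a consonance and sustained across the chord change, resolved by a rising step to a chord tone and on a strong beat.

Approach: by preparation — the pitch is first a chord tone, then held (tied or repeated) while the harmony changes under it. Departure: up by step. Metric position: strong.
A prepared dissonance that resolves upward by step — a retardation. (The same figure resolving downward would be a suspension.)

Retardation.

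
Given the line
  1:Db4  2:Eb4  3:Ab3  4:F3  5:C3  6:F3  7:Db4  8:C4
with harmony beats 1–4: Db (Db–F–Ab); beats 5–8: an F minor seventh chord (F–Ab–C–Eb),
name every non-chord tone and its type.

Eb4 (beat 2) — escape tone; Db4 (beat 7) — appoggiatura.

The harmony at that moment is Db major triad (Db, F, Ab); Eb4 is not a chord tone.
It is approached by step up from Db4 and left by leap down to Ab3.
Step in, leap out — an escape tone.
The harmony at that moment is F minor seventh chord (F, Ab, C, Eb); Db4 is not a chord tone.
It is approached by leap up from F3 and left by step down to C4.
Leap in, step out — an appoggiatura.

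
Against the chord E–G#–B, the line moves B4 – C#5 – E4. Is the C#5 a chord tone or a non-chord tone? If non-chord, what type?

The harmony at that moment is E major triad (E, G#, B); C#5 is not a chord tone.
It is approached by step up from B4 and left by leap down to E4.
Step in, leap out — an escape tone.

Non-chord tone — an escape tone.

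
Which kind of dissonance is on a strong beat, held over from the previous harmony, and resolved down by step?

Approach: by preparation — the pitch is first a chord tone, then held (tied or repeated) while the harmony changes under it. Departure: down by step. Metric position: strong.
A prepared dissonance that resolves downward by step — a suspension. (The same figure resolving upward would be a retardation.)

Suspension.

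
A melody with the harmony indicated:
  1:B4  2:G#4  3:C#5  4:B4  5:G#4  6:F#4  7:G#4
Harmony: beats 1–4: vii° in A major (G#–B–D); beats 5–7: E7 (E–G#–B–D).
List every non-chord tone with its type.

C#5 (beat 3) — appoggiatura; F#4 (beat 6) — neighbor tone.

The harmony at that moment is G# diminished triad (G#, B, D); C#5 is not a chord tone.
It is approached by leap up from G#4 and left by step down to B4.
Leap in, step out — an appoggiatura.
The harmony at that moment is E dominant seventh chord (E, G#, B, D); F#4 is not a chord tone.
It is approached by step down from G#4 and left by step up to G#4.
Step away and step back to the same note — a neighbor tone (lower neighbor).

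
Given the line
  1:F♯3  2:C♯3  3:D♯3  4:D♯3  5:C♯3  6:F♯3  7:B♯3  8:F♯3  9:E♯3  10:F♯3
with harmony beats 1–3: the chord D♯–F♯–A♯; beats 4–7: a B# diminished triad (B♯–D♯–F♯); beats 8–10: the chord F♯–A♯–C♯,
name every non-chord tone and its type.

C♯3 (beat 2) — appoggiatura; C♯3 (beat 5) — escape tone; E♯3 (beat 9) — neighbor tone.

The harmony at that moment is D♯ minor triad (D♯, F♯, A♯); C♯3 is not a chord tone.
It is approached by leap down from F♯3 and left by step up to D♯3.
Leap in, step out — an appoggiatura.
The harmony at that moment is B♯ diminished triad (B♯, D♯, F♯); C♯3 is not a chord tone.
It is approached by step down from D♯3 and left by leap up to F♯3.
Step in, leap out — an escape tone.
The harmony at that moment is F♯ major triad (F♯, A♯, C♯); E♯3 is not a chord tone.
It is approached by step down from F♯3 and left by step up to F♯3.
Step away and step back to the same note — a neighbor tone (lower neighbor).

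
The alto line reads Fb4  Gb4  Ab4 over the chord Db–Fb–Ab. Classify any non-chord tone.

The harmony at that moment is Db minor triad (Db, Fb, Ab); Gb4 is not a chord tone.
It is approached by step up from Fb4 and left by step up to Ab4.
Step in, step out in the same direction — a passing tone.

Gb4 is a passing tone.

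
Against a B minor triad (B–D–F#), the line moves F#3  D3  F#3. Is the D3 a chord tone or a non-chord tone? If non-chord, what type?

B minor triad contains B, D, F#; D is the third, so it is a chord tone.

Chord tone (the third of B minor triad).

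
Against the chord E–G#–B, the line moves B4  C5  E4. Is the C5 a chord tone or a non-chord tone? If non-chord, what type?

The harmony at that moment is E major triad (E, G#, B); C5 is not a chord tone.
It is approached by step up from B4 and left by leap down to E4.
Step in, leap out — an escape tone.

Non-chord tone — an escape tone.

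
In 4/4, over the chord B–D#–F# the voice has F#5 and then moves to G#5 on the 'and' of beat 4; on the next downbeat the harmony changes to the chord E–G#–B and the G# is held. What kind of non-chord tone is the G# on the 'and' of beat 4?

Anticipation.

The harmony at that moment is B major triad (B, D#, F#); G#5 is not a chord tone.
It is approached by step up from F#5 and then sustained as the same pitch into the next harmony.
Arriving early and becoming a chord tone when the harmony changes — an anticipation.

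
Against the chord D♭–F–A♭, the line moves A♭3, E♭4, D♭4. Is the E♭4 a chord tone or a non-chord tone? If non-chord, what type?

Non-chord tone — an appoggiatura.

The harmony at that moment is D♭ major triad (D♭, F, A♭); E♭4 is not a chord tone.
It is approached by leap up from A♭3 and left by step down to D♭4.
Leap in, step out — an appoggiatura.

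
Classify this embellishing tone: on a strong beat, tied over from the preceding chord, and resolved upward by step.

Approach: by preparation — the pitch is first a chord tone, then held (tied or repeated) while the harmony changes under it. Departure: up by step. Metric position: strong.
A prepared dissonance that resolves upward by step — a retardation. (The same figure resolving downward would be a suspension.)

Retardation.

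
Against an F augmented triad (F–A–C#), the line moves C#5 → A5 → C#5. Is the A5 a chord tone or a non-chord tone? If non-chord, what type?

F augmented triad contains F, A, C#; A is the third, so it is a chord tone.

Chord tone (the third of F augmented triad).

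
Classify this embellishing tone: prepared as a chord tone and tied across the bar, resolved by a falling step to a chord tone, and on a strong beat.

Approach: by preparation — the pitch is first a chord tone, then held (tied or repeated) while the harmony changes under it. Departure: down by step. Metric position: strong.
A prepared dissonance that resolves downward by step — a suspension. (The same figure resolving upward would be a retardation.)

Suspension.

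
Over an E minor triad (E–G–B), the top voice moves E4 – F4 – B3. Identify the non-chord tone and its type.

The harmony at that moment is E minor triad (E, G, B); F4 is not a chord tone.
It is approached by step up from E4 and left by leap down to B3.
Step in, leap out — an escape tone.

F4 is an escape tone.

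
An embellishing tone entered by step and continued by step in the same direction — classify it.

Approach: by step. Departure: by step, continuing in the same direction.
Stepwise on both sides with no change of direction means the note fills in the space between two different chord tones — a passing tone. (Had it turned back to its starting note it would be a neighbor tone instead.)

Passing tone.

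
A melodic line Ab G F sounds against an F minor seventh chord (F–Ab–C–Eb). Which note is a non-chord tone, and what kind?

The harmony at that moment is F minor seventh chord (F, Ab, C, Eb); G is not a chord tone.
It is approached by step down from Ab and left by step down to F.
Step in, step out in the same direction — a passing tone.

G is a passing tone.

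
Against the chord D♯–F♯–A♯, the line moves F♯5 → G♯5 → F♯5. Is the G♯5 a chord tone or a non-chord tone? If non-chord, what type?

Non-chord tone — a neighbor tone.

The harmony at that moment is D♯ minor triad (D♯, F♯, A♯); G♯5 is not a chord tone.
It is approached by step up from F♯5 and left by step down to F♯5.
Step away and step back to the same note — a neighbor tone (upper neighbor).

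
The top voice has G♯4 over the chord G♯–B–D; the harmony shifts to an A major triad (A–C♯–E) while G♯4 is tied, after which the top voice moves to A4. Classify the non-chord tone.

G♯4 is a retardation.

The harmony at that moment is A major triad (A, C♯, E); G♯4 is not a chord tone.
It is held over (the same pitch as the preceding G♯4) and left by step up to A4.
Held over from the previous chord and resolving up by step — a retardation.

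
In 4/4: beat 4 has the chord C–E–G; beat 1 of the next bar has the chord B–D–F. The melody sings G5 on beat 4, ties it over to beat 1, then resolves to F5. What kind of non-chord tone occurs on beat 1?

The harmony at that moment is B diminished triad (B, D, F); G5 is not a chord tone.
It is held over (the same pitch as the preceding G5) and left by step down to F5.
Held over from the previous chord and resolving down by step — a suspension.

Suspension.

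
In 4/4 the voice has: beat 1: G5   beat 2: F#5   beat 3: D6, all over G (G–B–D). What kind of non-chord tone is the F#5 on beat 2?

The harmony at that moment is G major triad (G, B, D); F#5 is not a chord tone.
It is approached by step down from G5 and left by leap up to D6.
Step in, leap out, on a weak beat — an escape tone.

Escape tone.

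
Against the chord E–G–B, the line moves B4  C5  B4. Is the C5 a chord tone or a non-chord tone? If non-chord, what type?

Non-chord tone — a neighbor tone.

The harmony at that moment is E minor triad (E, G, B); C5 is not a chord tone.
It is approached by step up from B4 and left by step down to B4.
Step away and step back to the same note — a neighbor tone (upper neighbor).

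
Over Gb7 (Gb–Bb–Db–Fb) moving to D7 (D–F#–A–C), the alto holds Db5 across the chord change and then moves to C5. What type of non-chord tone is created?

The harmony at that moment is D dominant seventh chord (D, F#, A, C); Db5 is not a chord tone.
It is held over (the same pitch as the preceding Db5) and left by step down to C5.
Held over from the previous chord and resolving down by step — a suspension.

Db5 is a suspension.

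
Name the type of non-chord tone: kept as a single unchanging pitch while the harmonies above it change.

Pedal tone.

Approach: none. Departure: none — a single pitch is sustained while the chords change around it, passing through harmonies that do not contain it.
No melodic motion at all; the dissonance is created entirely by the moving harmonies against the stationary note — a pedal tone (pedal point).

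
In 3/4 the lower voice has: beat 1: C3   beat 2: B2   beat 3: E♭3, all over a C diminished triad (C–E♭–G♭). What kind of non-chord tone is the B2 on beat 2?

Escape tone.

The harmony at that moment is C diminished triad (C, E♭, G♭); B2 is not a chord tone.
It is approached by step down from C3 and left by leap up to E♭3.
Step in, leap out, on a weak beat — an escape tone.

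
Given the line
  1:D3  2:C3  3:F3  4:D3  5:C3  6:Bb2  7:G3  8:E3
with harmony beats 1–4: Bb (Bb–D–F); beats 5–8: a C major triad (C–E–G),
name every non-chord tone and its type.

C3 (beat 2) — escape tone; Bb2 (beat 6) — escape tone.

The harmony at that moment is Bb major triad (Bb, D, F); C3 is not a chord tone.
It is approached by step down from D3 and left by leap up to F3.
Step in, leap out — an escape tone.
The harmony at that moment is C major triad (C, E, G); Bb2 is not a chord tone.
It is approached by step down from C3 and left by leap up to G3.
Step in, leap out — an escape tone.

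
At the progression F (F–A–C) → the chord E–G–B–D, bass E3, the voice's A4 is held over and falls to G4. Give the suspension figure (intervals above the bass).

At the second chord the bass is E3. The suspended A4 lies a fourth above the bass; after resolving down by step to G4, the interval above the bass becomes a third.
Suspension figures are named by those two intervals: 4–3.

4–3 suspension.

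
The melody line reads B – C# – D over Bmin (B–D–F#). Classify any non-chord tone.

C# is a passing tone.

The harmony at that moment is B minor triad (B, D, F#); C# is not a chord tone.
It is approached by step up from B and left by step up to D.
Step in, step out in the same direction — a passing tone.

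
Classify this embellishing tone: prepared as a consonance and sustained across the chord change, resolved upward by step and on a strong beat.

Retardation.

Approach: by preparation — the pitch is first a chord tone, then held (tied or repeated) while the harmony changes under it. Departure: up by step. Metric position: strong.
A prepared dissonance that resolves upward by step — a retardation. (The same figure resolving downward would be a suspension.)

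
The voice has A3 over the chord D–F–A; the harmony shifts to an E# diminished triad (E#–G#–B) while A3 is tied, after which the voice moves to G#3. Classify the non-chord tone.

A3 is a suspension.

The harmony at that moment is E# diminished triad (E#, G#, B); A3 is not a chord tone.
It is held over (the same pitch as the preceding A3) and left by step down to G#3.
Held over from the previous chord and resolving down by step — a suspension.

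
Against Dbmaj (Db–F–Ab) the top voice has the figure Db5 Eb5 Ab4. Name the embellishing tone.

The harmony at that moment is Db major triad (Db, F, Ab); Eb5 is not a chord tone.
It is approached by step up from Db5 and left by leap down to Ab4.
Step in, leap out — an escape tone.

Eb5 is an escape tone.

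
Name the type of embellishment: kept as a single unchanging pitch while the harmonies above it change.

Pedal tone.

Approach: none. Departure: none — a single pitch is sustained while the chords change around it, passing through harmonies that do not contain it.
No melodic motion at all; the dissonance is created entirely by the moving harmonies against the stationary note — a pedal tone (pedal point).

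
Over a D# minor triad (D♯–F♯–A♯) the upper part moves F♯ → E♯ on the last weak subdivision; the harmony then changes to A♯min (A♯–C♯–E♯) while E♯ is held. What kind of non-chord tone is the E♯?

The harmony at that moment is D♯ minor triad (D♯, F♯, A♯); E♯ is not a chord tone.
It is approached by step down from F♯ and then sustained as the same pitch into the next harmony.
Arriving early and becoming a chord tone when the harmony changes — an anticipation.

E♯ is an anticipation.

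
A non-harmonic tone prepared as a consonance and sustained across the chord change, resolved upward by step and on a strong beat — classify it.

Approach: by preparation — the pitch is first a chord tone, then held (tied or repeated) while the harmony changes under it. Departure: up by step. Metric position: strong.
A prepared dissonance that resolves upward by step — a retardation. (The same figure resolving downward would be a suspension.)

Retardation.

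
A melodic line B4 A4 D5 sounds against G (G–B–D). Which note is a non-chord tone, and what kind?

A4 is an escape tone.

The harmony at that moment is G major triad (G, B, D); A4 is not a chord tone.
It is approached by step down from B4 and left by leap up to D5.
Step in, leap out — an escape tone.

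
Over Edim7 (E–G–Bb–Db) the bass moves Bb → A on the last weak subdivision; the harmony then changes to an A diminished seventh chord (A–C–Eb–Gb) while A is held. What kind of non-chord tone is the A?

A is an anticipation.

The harmony at that moment is E diminished seventh chord (E, G, Bb, Db); A is not a chord tone.
It is approached by step down from Bb and then sustained as the same pitch into the next harmony.
Arriving early and becoming a chord tone when the harmony changes — an anticipation.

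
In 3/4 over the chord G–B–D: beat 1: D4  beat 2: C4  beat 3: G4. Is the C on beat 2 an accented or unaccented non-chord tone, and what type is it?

The harmony at that moment is G major triad (G, B, D); C4 is not a chord tone.
It is approached by step down from D4 and left by leap up to G4.
Step in, leap out — an escape tone.
It falls on a weak beat, so it is unaccented.

Unaccented escape tone.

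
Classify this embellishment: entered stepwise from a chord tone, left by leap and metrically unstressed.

Approach: by step. Departure: by leap. Metric position: weak.
Step in, leap out, from a weak position — an escape tone (échappée). (It is the mirror image of the appoggiatura, which leaps in and steps out on a strong beat.)

Escape tone.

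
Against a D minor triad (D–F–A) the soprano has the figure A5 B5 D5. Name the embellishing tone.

The harmony at that moment is D minor triad (D, F, A); B5 is not a chord tone.
It is approached by step up from A5 and left by leap down to D5.
Step in, leap out — an escape tone.

B5 is an escape tone.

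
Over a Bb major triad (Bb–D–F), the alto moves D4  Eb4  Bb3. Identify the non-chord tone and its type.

Eb4 is an escape tone.

The harmony at that moment is Bb major triad (Bb, D, F); Eb4 is not a chord tone.
It is approached by step up from D4 and left by leap down to Bb3.
Step in, leap out — an escape tone.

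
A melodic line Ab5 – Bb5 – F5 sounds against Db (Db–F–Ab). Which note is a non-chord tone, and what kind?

The harmony at that moment is Db major triad (Db, F, Ab); Bb5 is not a chord tone.
It is approached by step up from Ab5 and left by leap down to F5.
Step in, leap out — an escape tone.

Bb5 is an escape tone.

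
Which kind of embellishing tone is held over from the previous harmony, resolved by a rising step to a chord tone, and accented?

Retardation.

Approach: by preparation — the pitch is first a chord tone, then held (tied or repeated) while the harmony changes under it. Departure: up by step. Metric position: strong.
A prepared dissonance that resolves upward by step — a retardation. (The same figure resolving downward would be a suspension.)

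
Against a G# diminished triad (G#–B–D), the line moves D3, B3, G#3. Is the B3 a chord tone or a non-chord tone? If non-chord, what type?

G# diminished triad contains G#, B, D; B is the third, so it is a chord tone.

Chord tone (the third of G# diminished triad).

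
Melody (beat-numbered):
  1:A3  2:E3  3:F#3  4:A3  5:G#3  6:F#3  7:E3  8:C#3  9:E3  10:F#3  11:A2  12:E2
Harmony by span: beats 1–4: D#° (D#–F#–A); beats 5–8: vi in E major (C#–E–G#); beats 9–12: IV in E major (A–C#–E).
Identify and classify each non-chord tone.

E3 (beat 2) — appoggiatura; F#3 (beat 6) — passing tone; F#3 (beat 10) — escape tone.

The harmony at that moment is D# diminished triad (D#, F#, A); E3 is not a chord tone.
It is approached by leap down from A3 and left by step up to F#3.
Leap in, step out — an appoggiatura.
The harmony at that moment is C# minor triad (C#, E, G#); F#3 is not a chord tone.
It is approached by step down from G#3 and left by step down to E3.
Step in, step out in the same direction — a passing tone.
The harmony at that moment is A major triad (A, C#, E); F#3 is not a chord tone.
It is approached by step up from E3 and left by leap down to A2.
Step in, leap out — an escape tone.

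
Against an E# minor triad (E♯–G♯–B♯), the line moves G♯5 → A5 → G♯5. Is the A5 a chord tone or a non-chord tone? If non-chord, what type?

Non-chord tone — a neighbor tone.

The harmony at that moment is E♯ minor triad (E♯, G♯, B♯); A5 is not a chord tone.
It is approached by step up from G♯5 and left by step down to G♯5.
Step away and step back to the same note — a neighbor tone (upper neighbor).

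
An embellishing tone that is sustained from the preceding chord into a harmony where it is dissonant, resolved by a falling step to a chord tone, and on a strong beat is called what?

Approach: by preparation — the pitch is first a chord tone, then held (tied or repeated) while the harmony changes under it. Departure: down by step. Metric position: strong.
A prepared dissonance that resolves downward by step — a suspension. (The same figure resolving upward would be a retardation.)

Suspension.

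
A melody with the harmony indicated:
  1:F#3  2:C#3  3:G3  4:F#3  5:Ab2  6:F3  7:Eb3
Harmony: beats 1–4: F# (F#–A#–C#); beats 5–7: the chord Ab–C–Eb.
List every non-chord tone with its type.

G3 (beat 3) — appoggiatura; F3 (beat 6) — appoggiatura.

The harmony at that moment is F# major triad (F#, A#, C#); G3 is not a chord tone.
It is approached by leap up from C#3 and left by step down to F#3.
Leap in, step out — an appoggiatura.
The harmony at that moment is Ab major triad (Ab, C, Eb); F3 is not a chord tone.
It is approached by leap up from Ab2 and left by step down to Eb3.
Leap in, step out — an appoggiatura.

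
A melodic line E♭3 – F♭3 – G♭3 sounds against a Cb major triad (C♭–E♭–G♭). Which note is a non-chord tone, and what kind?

F♭3 is a passing tone.

The harmony at that moment is C♭ major triad (C♭, E♭, G♭); F♭3 is not a chord tone.
It is approached by step up from E♭3 and left by step up to G♭3.
Step in, step out in the same direction — a passing tone.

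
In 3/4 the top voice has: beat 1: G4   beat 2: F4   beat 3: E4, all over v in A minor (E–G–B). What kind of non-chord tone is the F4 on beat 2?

Passing tone.

The harmony at that moment is E minor triad (E, G, B); F4 is not a chord tone.
It is approached by step down from G4 and left by step down to E4.
Step in, step out in the same direction — a passing tone.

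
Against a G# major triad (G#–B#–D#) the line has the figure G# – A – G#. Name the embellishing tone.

A is a neighbor tone.

The harmony at that moment is G# major triad (G#, B#, D#); A is not a chord tone.
It is approached by step up from G# and left by step down to G#.
Step away and step back to the same note — a neighbor tone (upper neighbor).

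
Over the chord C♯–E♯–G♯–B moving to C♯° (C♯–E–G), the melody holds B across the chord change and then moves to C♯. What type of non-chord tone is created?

The harmony at that moment is C♯ diminished triad (C♯, E, G); B is not a chord tone.
It is held over (the same pitch as the preceding B) and left by step up to C♯.
Held over from the previous chord and resolving up by step — a retardation.

B is a retardation.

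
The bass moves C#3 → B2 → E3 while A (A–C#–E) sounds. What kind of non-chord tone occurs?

The harmony at that moment is A major triad (A, C#, E); B2 is not a chord tone.
It is approached by step down from C#3 and left by leap up to E3.
Step in, leap out — an escape tone.

B2 is an escape tone.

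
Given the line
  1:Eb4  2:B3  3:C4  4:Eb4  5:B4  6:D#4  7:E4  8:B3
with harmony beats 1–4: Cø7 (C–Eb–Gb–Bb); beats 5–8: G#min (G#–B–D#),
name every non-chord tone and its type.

The harmony at that moment is C half-diminished seventh chord (C, Eb, Gb, Bb); B3 is not a chord tone.
It is approached by leap down from Eb4 and left by step up to C4.
Leap in, step out — an appoggiatura.
The harmony at that moment is G# minor triad (G#, B, D#); E4 is not a chord tone.
It is approached by step up from D#4 and left by leap down to B3.
Step in, leap out — an escape tone.

B3 (beat 2) — appoggiatura; E4 (beat 7) — escape tone.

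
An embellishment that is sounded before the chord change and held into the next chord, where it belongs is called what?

Approach: ahead of the chord change (typically by step), so it is dissonant against the current harmony. Departure: none — the same pitch is restated or held and is a chord tone of the new harmony.
Dissonant first, consonant once the harmony catches up: the note simply arrives early — an anticipation. (The reverse timing, consonant first and dissonant after the change, would be a suspension or retardation.)

Anticipation.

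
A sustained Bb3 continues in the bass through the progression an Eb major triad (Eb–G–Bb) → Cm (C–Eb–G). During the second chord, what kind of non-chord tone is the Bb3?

Pedal tone (pedal point).

The harmony at that moment is C minor triad (C, Eb, G); Bb3 is not a chord tone.
It is held over (the same pitch as the preceding Bb3) and then sustained as the same pitch into the next harmony.
Sustained through a change of harmony — a pedal tone.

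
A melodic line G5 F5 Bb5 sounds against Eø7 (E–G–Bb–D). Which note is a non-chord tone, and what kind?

F5 is an escape tone.

The harmony at that moment is E half-diminished seventh chord (E, G, Bb, D); F5 is not a chord tone.
It is approached by step down from G5 and left by leap up to Bb5.
Step in, leap out — an escape tone.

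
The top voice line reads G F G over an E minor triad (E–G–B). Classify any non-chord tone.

The harmony at that moment is E minor triad (E, G, B); F is not a chord tone.
It is approached by step down from G and left by step up to G.
Step away and step back to the same note — a neighbor tone (lower neighbor).

F is a neighbor tone.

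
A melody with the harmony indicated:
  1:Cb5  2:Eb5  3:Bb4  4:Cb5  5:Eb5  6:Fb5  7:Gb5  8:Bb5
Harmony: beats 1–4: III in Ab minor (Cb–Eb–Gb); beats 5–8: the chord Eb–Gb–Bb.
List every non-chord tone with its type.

Bb4 (beat 3) — appoggiatura; Fb5 (beat 6) — passing tone.

The harmony at that moment is Cb major triad (Cb, Eb, Gb); Bb4 is not a chord tone.
It is approached by leap down from Eb5 and left by step up to Cb5.
Leap in, step out — an appoggiatura.
The harmony at that moment is Eb minor triad (Eb, Gb, Bb); Fb5 is not a chord tone.
It is approached by step up from Eb5 and left by step up to Gb5.
Step in, step out in the same direction — a passing tone.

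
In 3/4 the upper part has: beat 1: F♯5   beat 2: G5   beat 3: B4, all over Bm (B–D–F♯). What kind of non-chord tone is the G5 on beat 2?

Escape tone.

The harmony at that moment is B minor triad (B, D, F♯); G5 is not a chord tone.
It is approached by step up from F♯5 and left by leap down to B4.
Step in, leap out, on a weak beat — an escape tone.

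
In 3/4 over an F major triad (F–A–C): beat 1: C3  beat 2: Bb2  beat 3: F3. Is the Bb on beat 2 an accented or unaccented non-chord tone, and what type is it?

The harmony at that moment is F major triad (F, A, C); Bb2 is not a chord tone.
It is approached by step down from C3 and left by leap up to F3.
Step in, leap out — an escape tone.
It falls on a weak beat, so it is unaccented.

Unaccented escape tone.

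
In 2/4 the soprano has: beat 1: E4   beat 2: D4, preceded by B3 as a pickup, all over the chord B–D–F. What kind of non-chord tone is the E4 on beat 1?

The harmony at that moment is B diminished triad (B, D, F); E4 is not a chord tone.
It is approached by leap up from B3 and left by step down to D4.
Leap in, step out, metrically accented — an appoggiatura.

Appoggiatura.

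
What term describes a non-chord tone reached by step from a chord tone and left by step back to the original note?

Approach: by step. Departure: by step in the opposite direction, back to the starting pitch.
Stepwise on both sides but reversing to return to the same chord tone — a neighbor tone. (Had it continued onward in the same direction it would be a passing tone instead.)

Neighbor tone.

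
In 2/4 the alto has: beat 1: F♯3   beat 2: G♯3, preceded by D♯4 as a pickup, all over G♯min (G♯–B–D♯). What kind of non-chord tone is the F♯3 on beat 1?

Appoggiatura.

The harmony at that moment is G♯ minor triad (G♯, B, D♯); F♯3 is not a chord tone.
It is approached by leap down from D♯4 and left by step up to G♯3.
Leap in, step out, metrically accented — an appoggiatura.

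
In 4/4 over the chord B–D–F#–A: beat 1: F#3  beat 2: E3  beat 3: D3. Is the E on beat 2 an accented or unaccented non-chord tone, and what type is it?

Unaccented passing tone.

The harmony at that moment is B minor seventh chord (B, D, F#, A); E3 is not a chord tone.
It is approached by step down from F#3 and left by step down to D3.
Step in, step out in the same direction — a passing tone.
It falls on a weak beat, so it is unaccented.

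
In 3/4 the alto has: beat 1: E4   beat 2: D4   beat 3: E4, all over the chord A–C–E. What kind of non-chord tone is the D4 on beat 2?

The harmony at that moment is A minor triad (A, C, E); D4 is not a chord tone.
It is approached by step down from E4 and left by step up to E4.
Step away and step back to the same note — a neighbor tone (lower neighbor).

Lower neighbor tone.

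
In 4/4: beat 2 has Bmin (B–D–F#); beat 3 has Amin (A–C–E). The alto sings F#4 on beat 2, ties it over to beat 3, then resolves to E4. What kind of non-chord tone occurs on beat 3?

The harmony at that moment is A minor triad (A, C, E); F#4 is not a chord tone.
It is held over (the same pitch as the preceding F#4) and left by step down to E4.
Held over from the previous chord and resolving down by step — a suspension.

Suspension.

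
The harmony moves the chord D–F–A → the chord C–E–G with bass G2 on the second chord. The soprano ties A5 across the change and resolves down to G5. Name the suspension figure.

At the second chord the bass is G2. The suspended A5 lies a ninth above the bass; after resolving down by step to G5, the interval above the bass becomes an octave.
Suspension figures are named by those two intervals: 9–8.

9–8 suspension.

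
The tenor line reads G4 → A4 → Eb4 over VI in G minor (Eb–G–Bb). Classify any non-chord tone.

A4 is an escape tone.

The harmony at that moment is Eb major triad (Eb, G, Bb); A4 is not a chord tone.
It is approached by step up from G4 and left by leap down to Eb4.
Step in, leap out — an escape tone.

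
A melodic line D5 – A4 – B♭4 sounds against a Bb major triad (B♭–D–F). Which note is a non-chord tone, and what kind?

A4 is an appoggiatura.

The harmony at that moment is B♭ major triad (B♭, D, F); A4 is not a chord tone.
It is approached by leap down from D5 and left by step up to B♭4.
Leap in, step out — an appoggiatura.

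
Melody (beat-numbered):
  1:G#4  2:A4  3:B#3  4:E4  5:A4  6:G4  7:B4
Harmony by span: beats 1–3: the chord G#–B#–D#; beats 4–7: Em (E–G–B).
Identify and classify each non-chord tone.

A4 (beat 2) — escape tone; A4 (beat 5) — appoggiatura.

The harmony at that moment is G# major triad (G#, B#, D#); A4 is not a chord tone.
It is approached by step up from G#4 and left by leap down to B#3.
Step in, leap out — an escape tone.
The harmony at that moment is E minor triad (E, G, B); A4 is not a chord tone.
It is approached by leap up from E4 and left by step down to G4.
Leap in, step out — an appoggiatura.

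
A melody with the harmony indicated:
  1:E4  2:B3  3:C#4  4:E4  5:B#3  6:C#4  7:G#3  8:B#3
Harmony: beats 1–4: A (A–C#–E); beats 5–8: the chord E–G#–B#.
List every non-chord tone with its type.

The harmony at that moment is A major triad (A, C#, E); B3 is not a chord tone.
It is approached by leap down from E4 and left by step up to C#4.
Leap in, step out — an appoggiatura.
The harmony at that moment is E augmented triad (E, G#, B#); C#4 is not a chord tone.
It is approached by step up from B#3 and left by leap down to G#3.
Step in, leap out — an escape tone.

B3 (beat 2) — appoggiatura; C#4 (beat 6) — escape tone.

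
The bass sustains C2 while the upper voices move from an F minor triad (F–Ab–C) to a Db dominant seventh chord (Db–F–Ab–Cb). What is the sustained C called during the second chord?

The harmony at that moment is Db dominant seventh chord (Db, F, Ab, Cb); C2 is not a chord tone.
It is held over (the same pitch as the preceding C2) and then sustained as the same pitch into the next harmony.
Sustained through a change of harmony — a pedal tone.

Pedal tone (pedal point).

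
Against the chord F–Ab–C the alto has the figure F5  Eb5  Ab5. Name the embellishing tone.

Eb5 is an escape tone.

The harmony at that moment is F minor triad (F, Ab, C); Eb5 is not a chord tone.
It is approached by step down from F5 and left by leap up to Ab5.
Step in, leap out — an escape tone.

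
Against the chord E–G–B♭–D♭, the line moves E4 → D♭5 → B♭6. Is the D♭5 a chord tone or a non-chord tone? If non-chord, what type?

Chord tone (the seventh of E diminished seventh chord).

E diminished seventh chord contains E, G, B♭, D♭; D♭ is the seventh, so it is a chord tone.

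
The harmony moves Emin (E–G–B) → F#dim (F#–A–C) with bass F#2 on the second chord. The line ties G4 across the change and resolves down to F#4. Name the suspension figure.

At the second chord the bass is F#2. The suspended G4 lies a ninth above the bass; after resolving down by step to F#4, the interval above the bass becomes an octave.
Suspension figures are named by those two intervals: 9–8.

9–8 suspension.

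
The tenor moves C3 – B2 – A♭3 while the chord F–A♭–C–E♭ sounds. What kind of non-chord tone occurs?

B2 is an escape tone.

The harmony at that moment is F minor seventh chord (F, A♭, C, E♭); B2 is not a chord tone.
It is approached by step down from C3 and left by leap up to A♭3.
Step in, leap out — an escape tone.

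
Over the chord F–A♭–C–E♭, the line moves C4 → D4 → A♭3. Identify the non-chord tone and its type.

The harmony at that moment is F minor seventh chord (F, A♭, C, E♭); D4 is not a chord tone.
It is approached by step up from C4 and left by leap down to A♭3.
Step in, leap out — an escape tone.

D4 is an escape tone.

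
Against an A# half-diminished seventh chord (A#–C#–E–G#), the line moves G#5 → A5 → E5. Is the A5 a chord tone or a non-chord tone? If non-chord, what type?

The harmony at that moment is A# half-diminished seventh chord (A#, C#, E, G#); A5 is not a chord tone.
It is approached by step up from G#5 and left by leap down to E5.
Step in, leap out — an escape tone.

Non-chord tone — an escape tone.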